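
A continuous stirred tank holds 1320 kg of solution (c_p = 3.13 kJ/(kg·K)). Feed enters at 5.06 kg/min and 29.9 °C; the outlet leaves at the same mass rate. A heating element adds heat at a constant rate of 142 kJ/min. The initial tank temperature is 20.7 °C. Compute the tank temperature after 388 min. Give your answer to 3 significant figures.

34.8 °C

M c_p dT/dt = ṁ c_p (T_in − T) + Q̇.
τ = M/ṁ = 260.87 min; T_ss = T_in + Q̇/(ṁ c_p) = 29.9 + 142/(5.06·3.13) = 38.866 °C.
Solution: T(t) = T_ss + (T₀ − T_ss) e^(−t/τ).
T(388) = 38.866 + (-18.166)·e^(−388/260.87) = 38.866 + (-18.166)·0.22597 = 34.761 °C.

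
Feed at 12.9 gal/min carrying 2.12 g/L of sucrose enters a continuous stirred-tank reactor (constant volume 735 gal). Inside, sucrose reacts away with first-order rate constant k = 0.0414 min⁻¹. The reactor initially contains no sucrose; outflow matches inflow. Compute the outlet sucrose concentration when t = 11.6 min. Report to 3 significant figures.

Species balance: V dC/dt = Q C_in − Q C − k V C.
dC/dt = (Q/V) C_in − (Q/V + k) C; effective rate a = Q/V + k = 0.017551 + 0.0414 = 0.058951 min⁻¹.
C_ss = Q C_in/(Q + kV) = 0.63117 g/L; C(t) = C_ss + (C₀ − C_ss) e^(−a t).
C(11.6) = 0.63117 + (-0.63117)·e^(−0.058951·11.6) = 0.63117 + (-0.63117)·0.50468 = 0.31263 g/L.

0.313 g/L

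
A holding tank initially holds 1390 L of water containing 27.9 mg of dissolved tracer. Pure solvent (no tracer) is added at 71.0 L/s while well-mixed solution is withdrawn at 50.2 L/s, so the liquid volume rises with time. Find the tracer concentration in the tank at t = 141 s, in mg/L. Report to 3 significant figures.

0.000417 mg/L

Total volume: dV/dt = Q_in − Q_out = 20.800 L/s, so V(t) = 1390 + 20.800 t and V(141) = 4322.8 L.
No tracer enters, so dm/dt = −Q_out · (m/V).
Separate: dm/m = −Q_out dt/V(t) ⇒ ln(m/m₀) = −(Q_out/(Q_in−Q_out)) ln(V/V₀).
m = m₀ (V₀/V)^(Q_out/(Q_in−Q_out)) = 27.9 × (1390/4322.8)^(2.4135) = 1.8046 mg.
C = m/V = 1.8046/4322.8 = 0.00041745 mg/L.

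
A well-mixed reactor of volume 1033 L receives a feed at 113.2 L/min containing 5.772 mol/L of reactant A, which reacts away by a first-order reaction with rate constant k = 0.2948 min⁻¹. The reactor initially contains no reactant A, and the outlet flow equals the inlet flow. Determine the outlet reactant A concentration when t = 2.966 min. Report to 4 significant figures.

1.093 mol/L

Accumulation = in − out − consumed: V dC/dt = Q C_in − Q C − k V C.
dC/dt = (Q/V) C_in − (Q/V + k) C; effective rate a = Q/V + k = 0.109584 + 0.2948 = 0.404384 min⁻¹.
C_ss = Q C_in/(Q + kV) = 1.56415 mol/L; C(t) = C_ss + (C₀ − C_ss) e^(−a t).
C(2.966) = 1.56415 + (-1.56415)·e^(−0.404384·2.966) = 1.56415 + (-1.56415)·0.301374 = 1.09276 mol/L.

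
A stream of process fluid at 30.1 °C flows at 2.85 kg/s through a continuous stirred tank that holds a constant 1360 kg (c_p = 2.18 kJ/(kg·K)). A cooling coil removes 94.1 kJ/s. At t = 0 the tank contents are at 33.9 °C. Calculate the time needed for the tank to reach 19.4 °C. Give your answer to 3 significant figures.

M c_p dT/dt = ṁ c_p (T_in − T) − Q̇.
τ = M/ṁ = 477.19 s; T_ss = T_in − Q̇/(ṁ c_p) = 14.954 °C.
T(t) = T_ss + (T₀ − T_ss) e^(−t/τ). Set T = 19.4:
e^(−t/τ) = (19.4 − 14.954)/(33.9 − 14.954) = 0.23465
t = −477.19 · ln(0.23465) = 691.76 s.

692 s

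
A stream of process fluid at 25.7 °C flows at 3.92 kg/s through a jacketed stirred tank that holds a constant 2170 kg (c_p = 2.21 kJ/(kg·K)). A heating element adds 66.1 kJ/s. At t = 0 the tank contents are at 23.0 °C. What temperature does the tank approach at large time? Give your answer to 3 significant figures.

33.3 °C

M c_p dT/dt = ṁ c_p (T_in − T) + Q̇.
At steady state dT/dt = 0 ⇒ T_ss = T_in + Q̇/(ṁ c_p) = 25.7 + 66.1/(3.92·2.21) = 33.330 °C.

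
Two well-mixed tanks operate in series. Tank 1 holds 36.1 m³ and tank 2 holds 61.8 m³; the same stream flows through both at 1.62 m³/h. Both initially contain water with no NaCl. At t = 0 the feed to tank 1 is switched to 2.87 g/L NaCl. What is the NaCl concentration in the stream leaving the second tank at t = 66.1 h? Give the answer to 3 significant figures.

Each tank obeys Vᵢ dCᵢ/dt = Q(Cᵢ₋₁ − Cᵢ), so τᵢ = Vᵢ/Q.
τ₁ = 36.1/1.62 = 22.284 h; τ₂ = 61.8/1.62 = 38.148 h.
Solving the cascade with C₁(0)=C₂(0)=0 gives C₂(t) = C_in[1 − (τ₁ e^(−t/τ₁) − τ₂ e^(−t/τ₂))/(τ₁ − τ₂)].
At t = 66.1: e^(−t/τ₁) = 0.051496, e^(−t/τ₂) = 0.17680.
C₂ = 2.87·[1 − (22.284·0.051496 − 38.148·0.17680)/(-15.864)] = 2.87·0.64718 = 1.8574 g/L.

1.86 g/L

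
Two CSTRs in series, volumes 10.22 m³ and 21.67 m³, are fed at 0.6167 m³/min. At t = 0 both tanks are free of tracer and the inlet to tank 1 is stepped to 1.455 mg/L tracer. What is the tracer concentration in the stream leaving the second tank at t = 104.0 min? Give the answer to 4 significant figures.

1.315 mg/L

Each tank obeys Vᵢ dCᵢ/dt = Q(Cᵢ₋₁ − Cᵢ), so τᵢ = Vᵢ/Q.
τ₁ = 10.22/0.6167 = 16.5721 min; τ₂ = 21.67/0.6167 = 35.1386 min.
Solving the cascade with C₁(0)=C₂(0)=0 gives C₂(t) = C_in[1 − (τ₁ e^(−t/τ₁) − τ₂ e^(−t/τ₂))/(τ₁ − τ₂)].
At t = 104.0: e^(−t/τ₁) = 0.00188163, e^(−t/τ₂) = 0.0518342.
C₂ = 1.455·[1 − (16.5721·0.00188163 − 35.1386·0.0518342)/(-18.5666)] = 1.455·0.903579 = 1.31471 mg/L.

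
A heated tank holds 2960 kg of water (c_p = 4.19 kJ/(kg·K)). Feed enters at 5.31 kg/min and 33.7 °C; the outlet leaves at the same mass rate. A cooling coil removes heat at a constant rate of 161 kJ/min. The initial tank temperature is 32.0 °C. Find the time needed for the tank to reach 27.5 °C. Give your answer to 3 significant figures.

934 min

M c_p dT/dt = ṁ c_p (T_in − T) − Q̇.
τ = M/ṁ = 557.44 min; T_ss = T_in − Q̇/(ṁ c_p) = 26.464 °C.
T(t) = T_ss + (T₀ − T_ss) e^(−t/τ). Set T = 27.5:
e^(−t/τ) = (27.5 − 26.464)/(32.0 − 26.464) = 0.18718
t = −557.44 · ln(0.18718) = 934.08 min.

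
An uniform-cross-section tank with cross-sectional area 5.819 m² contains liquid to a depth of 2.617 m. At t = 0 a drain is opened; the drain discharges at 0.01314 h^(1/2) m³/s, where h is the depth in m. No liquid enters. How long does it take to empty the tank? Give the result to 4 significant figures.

With no inflow, A dh/dt = −0.01314 √h.
This is separable: 2 d(√h)/dt = −0.01314/A, so √h = √h₀ − (0.01314/(2A)) t.
Set h = 0: 2√h₀ = (0.01314/A) t_empty ⇒ t_empty = 2A√h₀/0.01314.
t_empty = 2·5.819·√2.617/0.01314 = 11.6380·1.61771/0.01314 = 1432.80 s.

1433 s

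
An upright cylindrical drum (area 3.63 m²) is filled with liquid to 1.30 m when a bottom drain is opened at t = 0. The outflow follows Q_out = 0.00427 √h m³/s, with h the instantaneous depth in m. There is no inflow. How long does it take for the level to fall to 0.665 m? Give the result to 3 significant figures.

Mass balance (ρ constant): A dh/dt = −0.00427 √h.
∫ h^(−1/2) dh = −(0.00427/A) ∫ dt, giving 2√h = 2√h₀ − (0.00427/A) t.
t = 2A(√h₀ − √h)/0.00427 = 2·3.63·(√1.30 − √0.665)/0.00427
  = 7.2600 × (1.1402 − 0.81548) / 0.00427 = 552.07 s.

552 s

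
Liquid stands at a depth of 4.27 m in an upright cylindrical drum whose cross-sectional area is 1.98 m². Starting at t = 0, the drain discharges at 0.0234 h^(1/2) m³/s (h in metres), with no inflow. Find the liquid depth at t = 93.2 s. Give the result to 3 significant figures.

2.30 m

Volume balance on the tank: A dh/dt = −0.0234 √h.
∫ h^(−1/2) dh = −(0.0234/A) ∫ dt, giving 2√h = 2√h₀ − (0.0234/A) t.
√h = √4.27 − 0.0234·93.2/(2·1.98) = 2.0664 − 0.55073 = 1.5157.
h = 1.5157² = 2.2973 m.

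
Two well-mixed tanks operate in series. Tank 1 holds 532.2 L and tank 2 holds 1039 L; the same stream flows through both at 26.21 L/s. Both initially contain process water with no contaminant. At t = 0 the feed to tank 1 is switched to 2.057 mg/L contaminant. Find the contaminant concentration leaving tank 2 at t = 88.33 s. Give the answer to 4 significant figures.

1.631 mg/L

Each tank obeys Vᵢ dCᵢ/dt = Q(Cᵢ₋₁ − Cᵢ), so τᵢ = Vᵢ/Q.
τ₁ = 532.2/26.21 = 20.3052 s; τ₂ = 1039/26.21 = 39.6414 s.
Tank 1: C₁ = C_in(1 − e^(−t/τ₁)). Tank 2 (τ₁ ≠ τ₂): C₂ = C_in[1 − (τ₁ e^(−t/τ₁) − τ₂ e^(−t/τ₂))/(τ₁ − τ₂)].
At t = 88.33: e^(−t/τ₁) = 0.0129054, e^(−t/τ₂) = 0.107719.
C₂ = 2.057·[1 − (20.3052·0.0129054 − 39.6414·0.107719)/(-19.3361)] = 2.057·0.792715 = 1.63062 mg/L.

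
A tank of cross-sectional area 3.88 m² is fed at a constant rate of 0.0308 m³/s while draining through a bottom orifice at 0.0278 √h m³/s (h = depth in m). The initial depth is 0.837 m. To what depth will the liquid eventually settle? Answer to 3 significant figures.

Unsteady balance on liquid volume: A dh/dt = Q_in − 0.0278 √h. At steady state dh/dt = 0:
Q_in = 0.0278 √h_ss ⇒ √h_ss = 0.0308/0.0278 = 1.1079.
h_ss = 1.1079² = 1.2275 m. (Since h₀ = 0.837 m < h_ss, the level will rise toward this value.)

1.23 m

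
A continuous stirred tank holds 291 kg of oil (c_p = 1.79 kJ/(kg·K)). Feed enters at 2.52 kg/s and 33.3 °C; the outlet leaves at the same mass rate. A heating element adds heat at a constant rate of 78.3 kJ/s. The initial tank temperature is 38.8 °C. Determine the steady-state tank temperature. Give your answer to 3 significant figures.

M c_p dT/dt = ṁ c_p (T_in − T) + Q̇.
At steady state dT/dt = 0 ⇒ T_ss = T_in + Q̇/(ṁ c_p) = 33.3 + 78.3/(2.52·1.79) = 50.658 °C.

50.7 °C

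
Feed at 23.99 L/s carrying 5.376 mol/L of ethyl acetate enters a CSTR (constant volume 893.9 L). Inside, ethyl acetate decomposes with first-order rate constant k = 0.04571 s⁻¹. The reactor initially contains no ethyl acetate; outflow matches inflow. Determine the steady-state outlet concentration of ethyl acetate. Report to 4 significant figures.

1.989 mol/L

Accumulation = in − out − consumed: V dC/dt = Q C_in − Q C − k V C.
Steady state (dC/dt = 0): C_ss = Q C_in/(Q + kV) = C_in/(1 + kV/Q).
C_ss = 23.99·5.376/(23.99 + 0.04571·893.9) = 128.970/64.8502 = 1.98874 mol/L.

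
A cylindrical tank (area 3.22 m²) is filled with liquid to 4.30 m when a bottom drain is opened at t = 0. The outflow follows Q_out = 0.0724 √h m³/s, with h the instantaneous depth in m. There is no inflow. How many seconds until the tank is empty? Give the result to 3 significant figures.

184 s

Accumulation of liquid (constant cross-section A): A dh/dt = −0.0724 √h.
∫ h^(−1/2) dh = −(0.0724/A) ∫ dt, giving 2√h = 2√h₀ − (0.0724/A) t.
Set h = 0: 2√h₀ = (0.0724/A) t_empty ⇒ t_empty = 2A√h₀/0.0724.
t_empty = 2·3.22·√4.30/0.0724 = 6.4400·2.0736/0.0724 = 184.45 s.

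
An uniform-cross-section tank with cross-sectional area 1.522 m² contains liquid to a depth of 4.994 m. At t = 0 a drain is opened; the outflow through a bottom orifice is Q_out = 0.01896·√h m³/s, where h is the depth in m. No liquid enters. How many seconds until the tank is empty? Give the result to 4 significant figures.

Volume balance on the tank: A dh/dt = −0.01896 √h.
This is separable: 2 d(√h)/dt = −0.01896/A, so √h = √h₀ − (0.01896/(2A)) t.
Set h = 0: 2√h₀ = (0.01896/A) t_empty ⇒ t_empty = 2A√h₀/0.01896.
t_empty = 2·1.522·√4.994/0.01896 = 3.04400·2.23473/0.01896 = 358.782 s.

358.8 s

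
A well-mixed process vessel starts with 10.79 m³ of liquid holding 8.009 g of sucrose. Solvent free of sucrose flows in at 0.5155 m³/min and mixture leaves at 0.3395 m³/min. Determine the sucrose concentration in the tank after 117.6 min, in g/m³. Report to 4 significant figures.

Total volume: dV/dt = Q_in − Q_out = 0.176000 m³/min, so V(t) = 10.79 + 0.176000 t and V(117.6) = 31.4876 m³.
No sucrose enters, so dm/dt = −Q_out · (m/V).
Separate: dm/m = −Q_out dt/V(t) ⇒ ln(m/m₀) = −(Q_out/(Q_in−Q_out)) ln(V/V₀).
m = m₀ (V₀/V)^(Q_out/(Q_in−Q_out)) = 8.009 × (10.79/31.4876)^(1.92898) = 1.01479 g.
C = m/V = 1.01479/31.4876 = 0.0322282 g/m³.

0.03223 g/m³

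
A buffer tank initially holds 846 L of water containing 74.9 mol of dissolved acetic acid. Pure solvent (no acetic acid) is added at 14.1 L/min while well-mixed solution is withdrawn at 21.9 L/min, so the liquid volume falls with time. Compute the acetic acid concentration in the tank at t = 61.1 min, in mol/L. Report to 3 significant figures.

0.0198 mol/L

Total volume: dV/dt = Q_in − Q_out = -7.8000 L/min, so V(t) = 846 − 7.8000 t and V(61.1) = 369.42 L.
Solute balance: dm/dt = 0 − Q_out C = −Q_out m/V(t).
Separate: dm/m = −Q_out dt/V(t) ⇒ ln(m/m₀) = −(Q_out/(Q_in−Q_out)) ln(V/V₀).
m = m₀ (V₀/V)^(Q_out/(Q_in−Q_out)) = 74.9 × (846/369.42)^(-2.8077) = 7.3136 mol.
C = m/V = 7.3136/369.42 = 0.019798 mol/L.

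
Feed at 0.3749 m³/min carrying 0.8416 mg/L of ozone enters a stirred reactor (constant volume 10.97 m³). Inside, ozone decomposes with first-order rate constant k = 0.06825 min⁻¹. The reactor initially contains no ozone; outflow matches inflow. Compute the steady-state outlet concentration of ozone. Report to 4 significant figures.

0.2808 mg/L

Species balance: V dC/dt = Q C_in − Q C − k V C.
At steady state: 0 = Q C_in − (Q + kV) C_ss, so C_ss = Q C_in/(Q + kV).
C_ss = 0.3749·0.8416/(0.3749 + 0.06825·10.97) = 0.315516/1.12360 = 0.280807 mg/L.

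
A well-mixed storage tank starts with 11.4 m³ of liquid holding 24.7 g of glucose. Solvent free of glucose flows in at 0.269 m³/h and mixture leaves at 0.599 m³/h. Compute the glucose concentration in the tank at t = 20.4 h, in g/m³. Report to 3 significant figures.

Let m(t) be the amount of glucose. Volume: V(t) = V₀ + (Q_in − Q_out) t = 11.4 − 0.33000 t; V(20.4) = 4.6680 m³.
Solute balance: dm/dt = 0 − Q_out C = −Q_out m/V(t).
dm/m = −Q_out dt/(V₀ − 0.33000 t); integrating gives ln(m/m₀) = −(Q_out/(Q_in−Q_out)) ln(V/V₀).
m = m₀ (V₀/V)^(Q_out/(Q_in−Q_out)) = 24.7 × (11.4/4.6680)^(-1.8152) = 4.8846 g.
C = m/V = 4.8846/4.6680 = 1.0464 g/m³.

1.05 g/m³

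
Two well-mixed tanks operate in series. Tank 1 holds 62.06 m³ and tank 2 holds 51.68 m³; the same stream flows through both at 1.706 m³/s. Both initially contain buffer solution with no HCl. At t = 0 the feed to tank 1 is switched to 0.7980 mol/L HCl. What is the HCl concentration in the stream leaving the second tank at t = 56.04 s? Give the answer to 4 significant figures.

0.4005 mol/L

Time constants: τᵢ = Vᵢ/Q for each well-mixed tank.
τ₁ = 62.06/1.706 = 36.3775 s; τ₂ = 51.68/1.706 = 30.2931 s.
Tank 1: C₁ = C_in(1 − e^(−t/τ₁)). Tank 2 (τ₁ ≠ τ₂): C₂ = C_in[1 − (τ₁ e^(−t/τ₁) − τ₂ e^(−t/τ₂))/(τ₁ − τ₂)].
At t = 56.04: e^(−t/τ₁) = 0.214271, e^(−t/τ₂) = 0.157249.
C₂ = 0.7980·[1 − (36.3775·0.214271 − 30.2931·0.157249)/(6.08441)] = 0.7980·0.501825 = 0.400456 mol/L.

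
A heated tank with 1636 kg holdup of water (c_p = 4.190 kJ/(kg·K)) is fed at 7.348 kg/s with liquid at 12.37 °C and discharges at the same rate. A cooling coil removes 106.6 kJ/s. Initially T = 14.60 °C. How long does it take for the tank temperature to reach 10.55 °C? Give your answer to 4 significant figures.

276.7 s

First-law balance (no shaft work): M c_p dT/dt = ṁ c_p (T_in − T) − 106.6.
τ = M/ṁ = 222.646 s; T_ss = T_in − Q̇/(ṁ c_p) = 8.90763 °C.
T(t) = T_ss + (T₀ − T_ss) e^(−t/τ). Set T = 10.55:
e^(−t/τ) = (10.55 − 8.90763)/(14.60 − 8.90763) = 0.288522
t = −222.646 · ln(0.288522) = 276.745 s.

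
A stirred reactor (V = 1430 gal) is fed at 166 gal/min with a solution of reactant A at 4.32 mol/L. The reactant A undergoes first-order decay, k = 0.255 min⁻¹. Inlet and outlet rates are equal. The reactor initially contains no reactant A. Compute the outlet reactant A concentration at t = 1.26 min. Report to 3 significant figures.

0.505 mol/L

Species balance: V dC/dt = Q C_in − Q C − k V C.
This is linear with rate a = Q/V + k = 0.37108 min⁻¹.
C_ss = Q C_in/(Q + kV) = 1.3514 mol/L; C(t) = C_ss + (C₀ − C_ss) e^(−a t).
C(1.26) = 1.3514 + (-1.3514)·e^(−0.37108·1.26) = 1.3514 + (-1.3514)·0.62653 = 0.50471 mol/L.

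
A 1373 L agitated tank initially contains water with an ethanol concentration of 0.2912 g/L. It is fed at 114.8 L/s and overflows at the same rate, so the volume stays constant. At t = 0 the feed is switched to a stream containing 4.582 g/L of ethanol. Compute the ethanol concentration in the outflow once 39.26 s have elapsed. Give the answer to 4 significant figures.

4.421 g/L

Transient balance on the dissolved component: V dC/dt = Q(C_in − C).
So dC/dt = (C_in − C)/τ with τ = V/Q = 1373/114.8 = 11.9599 s.
Integrating: C(t) = C_in + (C₀ − C_in) e^(−t/τ).
C(39.26) = 4.582 + (0.2912 − 4.582)·e^(−39.26/11.9599) = 4.582 + (-4.29080)·0.0375295 = 4.42097 g/L.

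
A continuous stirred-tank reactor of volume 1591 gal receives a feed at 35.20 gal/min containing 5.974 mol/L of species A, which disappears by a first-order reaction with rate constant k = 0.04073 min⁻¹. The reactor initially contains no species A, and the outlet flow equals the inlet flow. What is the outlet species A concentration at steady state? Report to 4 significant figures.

Accumulation = in − out − consumed: V dC/dt = Q C_in − Q C − k V C.
At steady state: 0 = Q C_in − (Q + kV) C_ss, so C_ss = Q C_in/(Q + kV).
C_ss = 35.20·5.974/(35.20 + 0.04073·1591) = 210.285/100.001 = 2.10282 mol/L.

2.103 mol/L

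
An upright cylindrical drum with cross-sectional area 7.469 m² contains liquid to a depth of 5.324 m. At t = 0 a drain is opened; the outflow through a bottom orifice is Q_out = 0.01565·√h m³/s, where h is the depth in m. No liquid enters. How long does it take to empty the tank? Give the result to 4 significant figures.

2202 s

Mass balance (ρ constant): A dh/dt = −0.01565 √h.
Separate and integrate: 2(√h − √h₀) = −(0.01565/A) t.
Tank is empty when √h = 0: t_empty = 2A√h₀/0.01565.
t_empty = 2·7.469·√5.324/0.01565 = 14.9380·2.30738/0.01565 = 2202.40 s.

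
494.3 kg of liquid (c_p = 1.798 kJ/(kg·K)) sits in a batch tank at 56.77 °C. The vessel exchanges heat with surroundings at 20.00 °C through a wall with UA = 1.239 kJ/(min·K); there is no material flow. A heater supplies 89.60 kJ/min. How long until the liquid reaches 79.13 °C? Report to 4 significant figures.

Energy balance: M c_p dT/dt = −UA(T − T_amb) + Q̇.
τ = M c_p/UA = 717.313 min; T_ss = T_amb + Q̇/UA = 20.00 + 89.60/1.239 = 92.3164 °C.
T(t) = T_ss + (T₀ − T_ss)e^(−t/τ); set T = 79.13:
t = −τ ln[(T − T_ss)/(T₀ − T_ss)] = −717.313 · ln(0.370963) = 711.327 min.

711.3 min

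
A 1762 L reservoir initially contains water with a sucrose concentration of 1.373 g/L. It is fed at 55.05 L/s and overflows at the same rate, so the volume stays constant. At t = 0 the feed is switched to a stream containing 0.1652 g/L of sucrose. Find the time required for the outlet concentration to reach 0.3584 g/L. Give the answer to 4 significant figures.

58.66 s

Transient balance on the dissolved component: V dC/dt = Q(C_in − C), so τ = V/Q = 32.0073 s.
C(t) = C_in + (C₀ − C_in) e^(−t/τ). Set C = 0.3584 and solve for t:
e^(−t/τ) = (C − C_in)/(C₀ − C_in) = (0.3584 − 0.1652)/(1.373 − 0.1652) = 0.159960
t = −τ ln(…) = 32.0073 × 1.83283 = 58.6639 s.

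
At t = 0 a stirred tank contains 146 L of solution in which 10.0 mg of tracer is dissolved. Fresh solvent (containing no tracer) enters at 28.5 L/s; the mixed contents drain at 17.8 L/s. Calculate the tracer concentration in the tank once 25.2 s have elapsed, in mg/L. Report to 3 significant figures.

Total volume: dV/dt = Q_in − Q_out = 10.700 L/s, so V(t) = 146 + 10.700 t and V(25.2) = 415.64 L.
Solute balance: dm/dt = 0 − Q_out C = −Q_out m/V(t).
dm/m = −Q_out dt/(V₀ + 10.700 t); integrating gives ln(m/m₀) = −(Q_out/(Q_in−Q_out)) ln(V/V₀).
m = m₀ (V₀/V)^(Q_out/(Q_in−Q_out)) = 10.0 × (146/415.64)^(1.6636) = 1.7545 mg.
C = m/V = 1.7545/415.64 = 0.0042211 mg/L.

0.00422 mg/L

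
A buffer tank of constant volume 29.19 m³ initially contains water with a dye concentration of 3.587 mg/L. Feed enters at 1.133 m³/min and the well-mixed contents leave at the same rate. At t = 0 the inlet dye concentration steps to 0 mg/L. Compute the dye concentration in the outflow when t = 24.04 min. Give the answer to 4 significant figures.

Species balance on the tank: V dC/dt = Q(C_in − C).
So dC/dt = (C_in − C)/τ with τ = V/Q = 29.19/1.133 = 25.7635 min.
Solution: C(t) = C_in + (C₀ − C_in) e^(−t/τ).
C(24.04) = 0 + (3.587 − 0)·e^(−24.04/25.7635) = 0 + (3.58700)·0.393331 = 1.41088 mg/L.

1.411 mg/L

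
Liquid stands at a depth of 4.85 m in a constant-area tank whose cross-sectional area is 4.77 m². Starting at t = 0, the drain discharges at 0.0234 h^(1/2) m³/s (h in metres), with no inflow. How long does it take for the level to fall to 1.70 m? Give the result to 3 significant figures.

Mass balance (ρ constant): A dh/dt = −0.0234 √h.
∫ h^(−1/2) dh = −(0.0234/A) ∫ dt, giving 2√h = 2√h₀ − (0.0234/A) t.
t = 2A(√h₀ − √h)/0.0234 = 2·4.77·(√4.85 − √1.70)/0.0234
  = 9.5400 × (2.2023 − 1.3038) / 0.0234 = 366.28 s.

366 s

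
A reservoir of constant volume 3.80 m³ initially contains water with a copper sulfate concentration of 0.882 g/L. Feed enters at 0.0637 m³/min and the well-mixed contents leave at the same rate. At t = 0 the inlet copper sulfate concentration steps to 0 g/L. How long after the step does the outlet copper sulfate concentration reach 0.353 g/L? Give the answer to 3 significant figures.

54.6 min

Unsteady species balance (constant V, well mixed): V dC/dt = Q(C_in − C), so τ = V/Q = 59.655 min.
C(t) = C_in + (C₀ − C_in) e^(−t/τ). Set C = 0.353 and solve for t:
e^(−t/τ) = (C − C_in)/(C₀ − C_in) = (0.353 − 0)/(0.882 − 0) = 0.40023
t = −τ ln(…) = 59.655 × 0.91572 = 54.627 min.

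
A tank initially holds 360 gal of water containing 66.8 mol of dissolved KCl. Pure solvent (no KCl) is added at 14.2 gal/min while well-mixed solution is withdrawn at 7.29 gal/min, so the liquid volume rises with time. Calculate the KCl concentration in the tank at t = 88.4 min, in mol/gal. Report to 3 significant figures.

0.0242 mol/gal

Total volume: dV/dt = Q_in − Q_out = 6.9100 gal/min, so V(t) = 360 + 6.9100 t and V(88.4) = 970.84 gal.
Solute balance: dm/dt = 0 − Q_out C = −Q_out m/V(t).
Separate: dm/m = −Q_out dt/V(t) ⇒ ln(m/m₀) = −(Q_out/(Q_in−Q_out)) ln(V/V₀).
m = m₀ (V₀/V)^(Q_out/(Q_in−Q_out)) = 66.8 × (360/970.84)^(1.0550) = 23.455 mol.
C = m/V = 23.455/970.84 = 0.024159 mol/gal.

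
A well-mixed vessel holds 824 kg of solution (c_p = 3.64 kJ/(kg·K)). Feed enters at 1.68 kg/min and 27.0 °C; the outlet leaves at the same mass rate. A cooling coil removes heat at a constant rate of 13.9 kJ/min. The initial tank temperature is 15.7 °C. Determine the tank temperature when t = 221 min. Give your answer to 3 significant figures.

First-law balance (no shaft work): M c_p dT/dt = ṁ c_p (T_in − T) − 13.9.
Rearrange: dT/dt = (T_ss − T)/τ with τ = M/ṁ = 490.48 min and T_ss = T_in − Q̇/(ṁ c_p) = 24.727 °C.
Solution: T(t) = T_ss + (T₀ − T_ss) e^(−t/τ).
T(221) = 24.727 + (-9.0270)·e^(−221/490.48) = 24.727 + (-9.0270)·0.63726 = 18.974 °C.

19.0 °C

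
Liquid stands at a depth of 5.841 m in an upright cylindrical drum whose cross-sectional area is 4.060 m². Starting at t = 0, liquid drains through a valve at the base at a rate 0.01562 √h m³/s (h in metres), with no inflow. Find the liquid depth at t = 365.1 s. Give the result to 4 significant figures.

With no inflow, A dh/dt = −0.01562 √h.
∫ h^(−1/2) dh = −(0.01562/A) ∫ dt, giving 2√h = 2√h₀ − (0.01562/A) t.
√h = √5.841 − 0.01562·365.1/(2·4.060) = 2.41682 − 0.702323 = 1.71449.
h = 1.71449² = 2.93949 m.

2.939 m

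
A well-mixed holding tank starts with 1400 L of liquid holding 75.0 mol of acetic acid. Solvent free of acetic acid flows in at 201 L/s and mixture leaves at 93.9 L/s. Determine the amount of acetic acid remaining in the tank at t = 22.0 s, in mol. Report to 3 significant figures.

31.6 mol

Let m(t) be the amount of acetic acid. Volume: V(t) = V₀ + (Q_in − Q_out) t = 1400 + 107.10 t; V(22.0) = 3756.2 L.
Solute balance: dm/dt = 0 − Q_out C = −Q_out m/V(t).
Separate: dm/m = −Q_out dt/V(t) ⇒ ln(m/m₀) = −(Q_out/(Q_in−Q_out)) ln(V/V₀).
m = m₀ (V₀/V)^(Q_out/(Q_in−Q_out)) = 75.0 × (1400/3756.2)^(0.87675) = 31.570 mol.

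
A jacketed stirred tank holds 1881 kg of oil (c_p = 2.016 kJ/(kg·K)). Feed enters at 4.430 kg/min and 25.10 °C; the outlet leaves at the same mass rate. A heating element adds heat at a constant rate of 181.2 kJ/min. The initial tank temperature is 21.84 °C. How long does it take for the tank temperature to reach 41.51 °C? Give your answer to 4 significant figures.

765.8 min

M c_p dT/dt = ṁ c_p (T_in − T) + Q̇.
τ = M/ṁ = 424.605 min; T_ss = T_in + Q̇/(ṁ c_p) = 45.3892 °C.
T(t) = T_ss + (T₀ − T_ss) e^(−t/τ). Set T = 41.51:
e^(−t/τ) = (41.51 − 45.3892)/(21.84 − 45.3892) = 0.164726
t = −424.605 · ln(0.164726) = 765.764 min.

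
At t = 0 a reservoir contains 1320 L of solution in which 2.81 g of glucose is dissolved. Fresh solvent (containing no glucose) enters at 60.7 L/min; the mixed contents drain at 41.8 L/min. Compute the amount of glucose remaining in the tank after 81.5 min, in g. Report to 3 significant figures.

Let m(t) be the amount of glucose. Volume: V(t) = V₀ + (Q_in − Q_out) t = 1320 + 18.900 t; V(81.5) = 2860.4 L.
No glucose enters, so dm/dt = −Q_out · (m/V).
dm/m = −Q_out dt/(V₀ + 18.900 t); integrating gives ln(m/m₀) = −(Q_out/(Q_in−Q_out)) ln(V/V₀).
m = m₀ (V₀/V)^(Q_out/(Q_in−Q_out)) = 2.81 × (1320/2860.4)^(2.2116) = 0.50809 g.

0.508 g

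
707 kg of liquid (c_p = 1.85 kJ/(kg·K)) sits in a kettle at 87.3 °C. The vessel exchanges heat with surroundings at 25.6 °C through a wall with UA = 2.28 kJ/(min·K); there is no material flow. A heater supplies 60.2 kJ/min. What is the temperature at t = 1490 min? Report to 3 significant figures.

Heat balance on the well-mixed liquid: M c_p dT/dt = −UA(T − T_amb) + Q̇.
dT/dt = (T_ss − T)/τ with T_ss = T_amb + Q̇/UA = 25.6 + 60.2/2.28 = 52.004 °C, τ = M c_p/UA = 707·1.85/2.28 = 573.66 min.
This is linear first-order; T(t) = T_ss + (T₀ − T_ss) e^(−t/τ).
T(1490) = 52.004 + (35.296)·0.074471 = 54.632 °C.

54.6 °C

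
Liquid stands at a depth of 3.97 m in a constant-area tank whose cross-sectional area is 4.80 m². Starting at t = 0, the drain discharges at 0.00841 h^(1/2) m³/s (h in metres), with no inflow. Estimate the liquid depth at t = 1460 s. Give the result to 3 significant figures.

0.509 m

With no inflow, A dh/dt = −0.00841 √h.
Separate and integrate: 2(√h − √h₀) = −(0.00841/A) t.
√h = √3.97 − 0.00841·1460/(2·4.80) = 1.9925 − 1.2790 = 0.71347.
h = 0.71347² = 0.50903 m.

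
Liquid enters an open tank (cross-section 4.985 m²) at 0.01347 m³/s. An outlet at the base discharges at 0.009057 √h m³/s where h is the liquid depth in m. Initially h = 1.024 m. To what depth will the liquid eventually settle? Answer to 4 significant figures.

Mass balance (ρ constant): A dh/dt = Q_in − 0.009057 √h. At steady state dh/dt = 0:
Q_in = 0.009057 √h_ss ⇒ √h_ss = 0.01347/0.009057 = 1.48725.
h_ss = 1.48725² = 2.21190 m. (Since h₀ = 1.024 m < h_ss, the level will rise toward this value.)

2.212 m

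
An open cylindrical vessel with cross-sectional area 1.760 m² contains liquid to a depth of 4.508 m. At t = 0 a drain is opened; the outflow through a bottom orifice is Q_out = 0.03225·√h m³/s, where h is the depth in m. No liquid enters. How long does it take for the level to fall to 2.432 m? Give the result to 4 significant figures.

With no inflow, A dh/dt = −0.03225 √h.
∫ h^(−1/2) dh = −(0.03225/A) ∫ dt, giving 2√h = 2√h₀ − (0.03225/A) t.
t = 2A(√h₀ − √h)/0.03225 = 2·1.760·(√4.508 − √2.432)/0.03225
  = 3.52000 × (2.12321 − 1.55949) / 0.03225 = 61.5283 s.

61.53 s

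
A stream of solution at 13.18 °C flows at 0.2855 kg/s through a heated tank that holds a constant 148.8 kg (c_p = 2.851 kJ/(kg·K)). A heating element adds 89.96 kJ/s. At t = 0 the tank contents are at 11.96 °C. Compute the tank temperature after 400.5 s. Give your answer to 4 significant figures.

71.88 °C

M c_p dT/dt = ṁ c_p (T_in − T) + Q̇.
τ = M/ṁ = 521.191 s; T_ss = T_in + Q̇/(ṁ c_p) = 13.18 + 89.96/(0.2855·2.851) = 123.701 °C.
Integrating: T(t) = T_ss + (T₀ − T_ss) e^(−t/τ).
T(400.5) = 123.701 + (-111.741)·e^(−400.5/521.191) = 123.701 + (-111.741)·0.463739 = 71.8825 °C.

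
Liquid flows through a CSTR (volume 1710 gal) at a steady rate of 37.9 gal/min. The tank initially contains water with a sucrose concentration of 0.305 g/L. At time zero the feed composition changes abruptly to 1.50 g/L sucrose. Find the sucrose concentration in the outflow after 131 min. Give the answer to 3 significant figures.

Transient balance on the dissolved component: V dC/dt = Q(C_in − C).
So dC/dt = (C_in − C)/τ with τ = V/Q = 1710/37.9 = 45.119 min.
Solution: C(t) = C_in + (C₀ − C_in) e^(−t/τ).
C(131) = 1.50 + (0.305 − 1.50)·e^(−131/45.119) = 1.50 + (-1.1950)·0.054834 = 1.4345 g/L.

1.43 g/L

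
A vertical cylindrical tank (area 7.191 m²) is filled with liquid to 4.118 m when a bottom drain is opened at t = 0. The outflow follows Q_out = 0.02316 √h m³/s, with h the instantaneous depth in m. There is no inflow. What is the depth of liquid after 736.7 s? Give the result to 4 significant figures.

0.7106 m

With no inflow, A dh/dt = −0.02316 √h.
Separate and integrate: 2(√h − √h₀) = −(0.02316/A) t.
√h = √4.118 − 0.02316·736.7/(2·7.191) = 2.02929 − 1.18634 = 0.842943.
h = 0.842943² = 0.710554 m.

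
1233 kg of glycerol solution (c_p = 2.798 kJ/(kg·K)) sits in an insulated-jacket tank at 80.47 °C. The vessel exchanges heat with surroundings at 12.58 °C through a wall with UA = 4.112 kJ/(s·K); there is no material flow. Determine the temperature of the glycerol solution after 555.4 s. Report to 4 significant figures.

Heat balance on the well-mixed liquid: M c_p dT/dt = −UA(T − T_amb).
dT/dt = (T_ss − T)/τ with T_ss = T_amb = 12.5800 °C, τ = M c_p/UA = 1233·2.798/4.112 = 838.992 s.
Solution: T(t) = T_ss + (T₀ − T_ss) e^(−t/τ).
T(555.4) = 12.5800 + (67.8900)·0.515826 = 47.5995 °C.

47.60 °C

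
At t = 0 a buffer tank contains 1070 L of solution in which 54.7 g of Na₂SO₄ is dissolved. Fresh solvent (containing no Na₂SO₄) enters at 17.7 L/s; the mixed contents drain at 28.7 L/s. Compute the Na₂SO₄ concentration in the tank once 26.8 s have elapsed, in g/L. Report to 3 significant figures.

Let m(t) be the amount of Na₂SO₄. Volume: V(t) = V₀ + (Q_in − Q_out) t = 1070 − 11.000 t; V(26.8) = 775.20 L.
No Na₂SO₄ enters, so dm/dt = −Q_out · (m/V).
Separate: dm/m = −Q_out dt/V(t) ⇒ ln(m/m₀) = −(Q_out/(Q_in−Q_out)) ln(V/V₀).
m = m₀ (V₀/V)^(Q_out/(Q_in−Q_out)) = 54.7 × (1070/775.20)^(-2.6091) = 23.594 g.
C = m/V = 23.594/775.20 = 0.030435 g/L.

0.0304 g/L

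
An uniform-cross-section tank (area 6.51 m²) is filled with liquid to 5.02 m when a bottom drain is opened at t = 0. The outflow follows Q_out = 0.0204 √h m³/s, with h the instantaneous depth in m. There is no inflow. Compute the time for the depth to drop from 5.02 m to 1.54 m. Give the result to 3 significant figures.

638 s

Accumulation of liquid (constant cross-section A): A dh/dt = −0.0204 √h.
Separate and integrate: 2(√h − √h₀) = −(0.0204/A) t.
t = 2A(√h₀ − √h)/0.0204 = 2·6.51·(√5.02 − √1.54)/0.0204
  = 13.020 × (2.2405 − 1.2410) / 0.0204 = 637.96 s.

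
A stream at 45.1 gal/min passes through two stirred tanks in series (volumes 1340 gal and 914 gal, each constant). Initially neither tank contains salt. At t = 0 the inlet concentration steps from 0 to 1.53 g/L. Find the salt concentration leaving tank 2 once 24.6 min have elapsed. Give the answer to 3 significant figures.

Each tank obeys Vᵢ dCᵢ/dt = Q(Cᵢ₋₁ − Cᵢ), so τᵢ = Vᵢ/Q.
τ₁ = 1340/45.1 = 29.712 min; τ₂ = 914/45.1 = 20.266 min.
Solving the cascade with C₁(0)=C₂(0)=0 gives C₂(t) = C_in[1 − (τ₁ e^(−t/τ₁) − τ₂ e^(−t/τ₂))/(τ₁ − τ₂)].
At t = 24.6: e^(−t/τ₁) = 0.43694, e^(−t/τ₂) = 0.29705.
C₂ = 1.53·[1 − (29.712·0.43694 − 20.266·0.29705)/(9.4457)] = 1.53·0.26292 = 0.40226 g/L.

0.402 g/L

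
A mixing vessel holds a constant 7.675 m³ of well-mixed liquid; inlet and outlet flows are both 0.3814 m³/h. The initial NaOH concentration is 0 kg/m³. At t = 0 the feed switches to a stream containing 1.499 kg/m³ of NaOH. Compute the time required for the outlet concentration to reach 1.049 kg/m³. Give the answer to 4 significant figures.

Accumulation = in − out for the solute gives V dC/dt = Q(C_in − C), so τ = V/Q = 20.1232 h.
C(t) = C_in + (C₀ − C_in) e^(−t/τ). Set C = 1.049 and solve for t:
e^(−t/τ) = (C − C_in)/(C₀ − C_in) = (1.049 − 1.499)/(0 − 1.499) = 0.300200
t = −τ ln(…) = 20.1232 × 1.20331 = 24.2144 h.

24.21 h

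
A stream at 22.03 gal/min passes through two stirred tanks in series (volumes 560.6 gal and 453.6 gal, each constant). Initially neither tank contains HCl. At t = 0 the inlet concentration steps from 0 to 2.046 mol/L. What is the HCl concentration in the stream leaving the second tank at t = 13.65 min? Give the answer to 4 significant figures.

0.2465 mol/L

Each tank obeys Vᵢ dCᵢ/dt = Q(Cᵢ₋₁ − Cᵢ), so τᵢ = Vᵢ/Q.
τ₁ = 560.6/22.03 = 25.4471 min; τ₂ = 453.6/22.03 = 20.5901 min.
Solving the cascade with C₁(0)=C₂(0)=0 gives C₂(t) = C_in[1 − (τ₁ e^(−t/τ₁) − τ₂ e^(−t/τ₂))/(τ₁ − τ₂)].
At t = 13.65: e^(−t/τ₁) = 0.584846, e^(−t/τ₂) = 0.515334.
C₂ = 2.046·[1 − (25.4471·0.584846 − 20.5901·0.515334)/(4.85701)] = 2.046·0.120475 = 0.246492 mol/L.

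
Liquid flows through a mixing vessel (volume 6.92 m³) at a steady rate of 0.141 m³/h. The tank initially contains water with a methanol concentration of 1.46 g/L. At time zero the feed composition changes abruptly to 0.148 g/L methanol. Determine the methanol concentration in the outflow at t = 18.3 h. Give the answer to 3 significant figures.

Accumulation = in − out for the solute gives V dC/dt = Q(C_in − C).
So dC/dt = (C_in − C)/τ with τ = V/Q = 6.92/0.141 = 49.078 h.
Integrating: C(t) = C_in + (C₀ − C_in) e^(−t/τ).
C(18.3) = 0.148 + (1.46 − 0.148)·e^(−18.3/49.078) = 0.148 + (1.3120)·0.68875 = 1.0516 g/L.

1.05 g/L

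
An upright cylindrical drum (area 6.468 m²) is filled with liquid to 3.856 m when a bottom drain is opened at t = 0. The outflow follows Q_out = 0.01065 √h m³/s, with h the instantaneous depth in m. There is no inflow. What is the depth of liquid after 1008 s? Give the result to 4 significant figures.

1.286 m

A dh/dt = −Q_out = −0.01065 √h.
∫ h^(−1/2) dh = −(0.01065/A) ∫ dt, giving 2√h = 2√h₀ − (0.01065/A) t.
√h = √3.856 − 0.01065·1008/(2·6.468) = 1.96367 − 0.829870 = 1.13380.
h = 1.13380² = 1.28550 m.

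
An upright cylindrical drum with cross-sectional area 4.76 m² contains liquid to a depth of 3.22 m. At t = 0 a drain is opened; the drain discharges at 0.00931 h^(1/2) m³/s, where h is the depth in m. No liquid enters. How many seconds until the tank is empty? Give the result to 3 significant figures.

1830 s

Mass balance (ρ constant): A dh/dt = −0.00931 √h.
∫ h^(−1/2) dh = −(0.00931/A) ∫ dt, giving 2√h = 2√h₀ − (0.00931/A) t.
Set h = 0: 2√h₀ = (0.00931/A) t_empty ⇒ t_empty = 2A√h₀/0.00931.
t_empty = 2·4.76·√3.22/0.00931 = 9.5200·1.7944/0.00931 = 1834.9 s.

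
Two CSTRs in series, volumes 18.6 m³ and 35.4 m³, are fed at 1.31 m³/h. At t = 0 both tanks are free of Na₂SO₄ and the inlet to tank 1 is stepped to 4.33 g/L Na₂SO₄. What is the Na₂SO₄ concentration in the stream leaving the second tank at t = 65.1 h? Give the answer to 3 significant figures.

Each tank obeys Vᵢ dCᵢ/dt = Q(Cᵢ₋₁ − Cᵢ), so τᵢ = Vᵢ/Q.
τ₁ = 18.6/1.31 = 14.198 h; τ₂ = 35.4/1.31 = 27.023 h.
Tank 1: C₁ = C_in(1 − e^(−t/τ₁)). Tank 2 (τ₁ ≠ τ₂): C₂ = C_in[1 − (τ₁ e^(−t/τ₁) − τ₂ e^(−t/τ₂))/(τ₁ − τ₂)].
At t = 65.1: e^(−t/τ₁) = 0.010204, e^(−t/τ₂) = 0.089899.
C₂ = 4.33·[1 − (14.198·0.010204 − 27.023·0.089899)/(-12.824)] = 4.33·0.82187 = 3.5587 g/L.

3.56 g/L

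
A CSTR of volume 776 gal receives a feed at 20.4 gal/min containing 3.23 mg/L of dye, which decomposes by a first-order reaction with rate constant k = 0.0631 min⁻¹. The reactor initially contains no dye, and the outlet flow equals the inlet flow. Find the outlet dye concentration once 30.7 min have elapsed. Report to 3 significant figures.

0.889 mg/L

V dC/dt = Q(C_in − C) − k V C.
dC/dt = (Q/V) C_in − (Q/V + k) C; effective rate a = Q/V + k = 0.026289 + 0.0631 = 0.089389 min⁻¹.
C_ss = Q C_in/(Q + kV) = 0.94992 mg/L; C(t) = C_ss + (C₀ − C_ss) e^(−a t).
C(30.7) = 0.94992 + (-0.94992)·e^(−0.089389·30.7) = 0.94992 + (-0.94992)·0.064298 = 0.88885 mg/L.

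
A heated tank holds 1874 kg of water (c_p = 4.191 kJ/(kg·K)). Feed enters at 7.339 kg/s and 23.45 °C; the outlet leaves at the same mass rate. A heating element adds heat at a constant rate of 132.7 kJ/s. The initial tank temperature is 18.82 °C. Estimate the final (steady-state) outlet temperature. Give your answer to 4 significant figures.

Unsteady energy balance on the tank contents: M c_p dT/dt = ṁ c_p (T_in − T) + 132.7.
At steady state dT/dt = 0 ⇒ T_ss = T_in + Q̇/(ṁ c_p) = 23.45 + 132.7/(7.339·4.191) = 27.7644 °C.

27.76 °C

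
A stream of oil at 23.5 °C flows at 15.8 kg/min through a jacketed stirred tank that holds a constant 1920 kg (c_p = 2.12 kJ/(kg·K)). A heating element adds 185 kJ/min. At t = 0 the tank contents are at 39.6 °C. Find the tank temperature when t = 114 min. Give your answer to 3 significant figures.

M c_p dT/dt = ṁ c_p (T_in − T) + Q̇.
τ = M/ṁ = 121.52 min; T_ss = T_in + Q̇/(ṁ c_p) = 23.5 + 185/(15.8·2.12) = 29.023 °C.
This is linear first-order; T(t) = T_ss + (T₀ − T_ss) e^(−t/τ).
T(114) = 29.023 + (10.577)·e^(−114/121.52) = 29.023 + (10.577)·0.39136 = 33.162 °C.

33.2 °C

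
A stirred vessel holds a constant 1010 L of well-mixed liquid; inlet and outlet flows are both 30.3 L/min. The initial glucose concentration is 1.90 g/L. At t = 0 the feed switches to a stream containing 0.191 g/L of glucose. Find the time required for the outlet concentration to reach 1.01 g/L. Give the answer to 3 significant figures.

24.5 min

Species balance: V dC/dt = Q(C_in − C) ⇒ τ = V/Q = 33.333 min.
C(t) = C_in + (C₀ − C_in) e^(−t/τ). Set C = 1.01 and solve for t:
e^(−t/τ) = (C − C_in)/(C₀ − C_in) = (1.01 − 0.191)/(1.90 − 0.191) = 0.47923
t = −τ ln(…) = 33.333 × 0.73558 = 24.519 min.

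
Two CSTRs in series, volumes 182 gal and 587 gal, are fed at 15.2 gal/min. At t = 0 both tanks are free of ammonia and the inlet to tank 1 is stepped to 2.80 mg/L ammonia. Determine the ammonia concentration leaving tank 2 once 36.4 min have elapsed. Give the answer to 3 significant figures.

Each tank obeys Vᵢ dCᵢ/dt = Q(Cᵢ₋₁ − Cᵢ), so τᵢ = Vᵢ/Q.
τ₁ = 182/15.2 = 11.974 min; τ₂ = 587/15.2 = 38.618 min.
Solving the cascade with C₁(0)=C₂(0)=0 gives C₂(t) = C_in[1 − (τ₁ e^(−t/τ₁) − τ₂ e^(−t/τ₂))/(τ₁ − τ₂)].
At t = 36.4: e^(−t/τ₁) = 0.047835, e^(−t/τ₂) = 0.38963.
C₂ = 2.80·[1 − (11.974·0.047835 − 38.618·0.38963)/(-26.645)] = 2.80·0.45677 = 1.2790 mg/L.

1.28 mg/L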